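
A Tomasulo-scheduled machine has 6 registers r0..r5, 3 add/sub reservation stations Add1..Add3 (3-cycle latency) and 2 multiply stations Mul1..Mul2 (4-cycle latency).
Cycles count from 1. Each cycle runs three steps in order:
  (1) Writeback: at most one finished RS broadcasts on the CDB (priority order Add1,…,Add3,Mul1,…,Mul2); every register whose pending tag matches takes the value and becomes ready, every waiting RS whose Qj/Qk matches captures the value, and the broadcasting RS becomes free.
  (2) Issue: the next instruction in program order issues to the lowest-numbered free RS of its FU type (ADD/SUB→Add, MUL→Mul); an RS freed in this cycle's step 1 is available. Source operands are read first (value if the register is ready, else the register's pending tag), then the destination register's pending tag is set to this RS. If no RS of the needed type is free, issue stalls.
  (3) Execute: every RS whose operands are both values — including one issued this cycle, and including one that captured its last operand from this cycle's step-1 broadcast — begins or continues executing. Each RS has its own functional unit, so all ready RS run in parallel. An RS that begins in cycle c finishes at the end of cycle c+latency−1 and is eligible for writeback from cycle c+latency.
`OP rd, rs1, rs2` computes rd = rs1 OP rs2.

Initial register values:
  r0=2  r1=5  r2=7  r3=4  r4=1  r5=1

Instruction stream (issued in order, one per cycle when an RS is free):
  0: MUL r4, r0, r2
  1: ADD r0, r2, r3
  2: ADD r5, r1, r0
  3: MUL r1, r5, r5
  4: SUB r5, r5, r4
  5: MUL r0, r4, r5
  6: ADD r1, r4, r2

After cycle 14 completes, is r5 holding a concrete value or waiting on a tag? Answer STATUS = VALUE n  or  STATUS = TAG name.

STATUS = VALUE 2

c1: issue MUL r4<-Mul1 | r0:2,r1:5,r2:7,r3:4,r4:Mul1,r5:1
c2: issue ADD r0<-Add1 | r0:Add1,r1:5,r2:7,r3:4,r4:Mul1,r5:1
c3: issue ADD r5<-Add2 | r0:Add1,r1:5,r2:7,r3:4,r4:Mul1,r5:Add2
c4: issue MUL r1<-Mul2 | r0:Add1,r1:Mul2,r2:7,r3:4,r4:Mul1,r5:Add2
c5: CDB Add1=11; issue SUB r5<-Add1 | r0:11,r1:Mul2,r2:7,r3:4,r4:Mul1,r5:Add1
c6: CDB Mul1=14; issue MUL r0<-Mul1 | r0:Mul1,r1:Mul2,r2:7,r3:4,r4:14,r5:Add1
c7: issue ADD r1<-Add3 | r0:Mul1,r1:Add3,r2:7,r3:4,r4:14,r5:Add1
c8: CDB Add2=16 | r0:Mul1,r1:Add3,r2:7,r3:4,r4:14,r5:Add1
c9: - | r0:Mul1,r1:Add3,r2:7,r3:4,r4:14,r5:Add1
c10: CDB Add3=21 | r0:Mul1,r1:21,r2:7,r3:4,r4:14,r5:Add1
c11: CDB Add1=2 | r0:Mul1,r1:21,r2:7,r3:4,r4:14,r5:2
c12: CDB Mul2=256 | r0:Mul1,r1:21,r2:7,r3:4,r4:14,r5:2
c13: - | r0:Mul1,r1:21,r2:7,r3:4,r4:14,r5:2
c14: - | r0:Mul1,r1:21,r2:7,r3:4,r4:14,r5:2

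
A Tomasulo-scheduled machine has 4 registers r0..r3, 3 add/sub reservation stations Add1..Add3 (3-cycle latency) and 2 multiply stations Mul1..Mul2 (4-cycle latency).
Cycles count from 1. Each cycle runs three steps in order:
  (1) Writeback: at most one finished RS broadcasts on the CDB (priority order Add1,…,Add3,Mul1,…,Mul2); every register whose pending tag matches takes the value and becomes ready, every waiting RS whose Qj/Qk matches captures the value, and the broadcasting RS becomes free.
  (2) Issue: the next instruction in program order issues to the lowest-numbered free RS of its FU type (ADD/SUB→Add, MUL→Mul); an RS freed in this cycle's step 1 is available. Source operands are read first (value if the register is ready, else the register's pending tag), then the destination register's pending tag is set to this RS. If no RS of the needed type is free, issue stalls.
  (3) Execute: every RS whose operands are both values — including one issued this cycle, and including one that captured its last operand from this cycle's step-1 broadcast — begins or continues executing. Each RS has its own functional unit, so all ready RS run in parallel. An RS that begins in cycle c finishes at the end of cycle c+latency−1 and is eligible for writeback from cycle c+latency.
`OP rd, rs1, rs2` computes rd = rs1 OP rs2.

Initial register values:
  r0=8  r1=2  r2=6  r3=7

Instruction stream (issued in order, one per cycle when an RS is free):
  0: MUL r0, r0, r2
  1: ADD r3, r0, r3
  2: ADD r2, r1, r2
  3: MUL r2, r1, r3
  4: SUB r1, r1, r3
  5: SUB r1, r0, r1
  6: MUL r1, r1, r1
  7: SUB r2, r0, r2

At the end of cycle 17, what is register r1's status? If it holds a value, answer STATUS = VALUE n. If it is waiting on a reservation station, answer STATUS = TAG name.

STATUS = TAG Mul1

c1: issue MUL r0<-Mul1 | r0:Mul1,r1:2,r2:6,r3:7
c2: issue ADD r3<-Add1 | r0:Mul1,r1:2,r2:6,r3:Add1
c3: issue ADD r2<-Add2 | r0:Mul1,r1:2,r2:Add2,r3:Add1
c4: issue MUL r2<-Mul2 | r0:Mul1,r1:2,r2:Mul2,r3:Add1
c5: CDB Mul1=48; issue SUB r1<-Add3 | r0:48,r1:Add3,r2:Mul2,r3:Add1
c6: CDB Add2=8; issue SUB r1<-Add2 | r0:48,r1:Add2,r2:Mul2,r3:Add1
c7: issue MUL r1<-Mul1 | r0:48,r1:Mul1,r2:Mul2,r3:Add1
c8: CDB Add1=55; issue SUB r2<-Add1 | r0:48,r1:Mul1,r2:Add1,r3:55
c9: - | r0:48,r1:Mul1,r2:Add1,r3:55
c10: - | r0:48,r1:Mul1,r2:Add1,r3:55
c11: CDB Add3=-53 | r0:48,r1:Mul1,r2:Add1,r3:55
c12: CDB Mul2=110 | r0:48,r1:Mul1,r2:Add1,r3:55
c13: - | r0:48,r1:Mul1,r2:Add1,r3:55
c14: CDB Add2=101 | r0:48,r1:Mul1,r2:Add1,r3:55
c15: CDB Add1=-62 | r0:48,r1:Mul1,r2:-62,r3:55
c16: - | r0:48,r1:Mul1,r2:-62,r3:55
c17: - | r0:48,r1:Mul1,r2:-62,r3:55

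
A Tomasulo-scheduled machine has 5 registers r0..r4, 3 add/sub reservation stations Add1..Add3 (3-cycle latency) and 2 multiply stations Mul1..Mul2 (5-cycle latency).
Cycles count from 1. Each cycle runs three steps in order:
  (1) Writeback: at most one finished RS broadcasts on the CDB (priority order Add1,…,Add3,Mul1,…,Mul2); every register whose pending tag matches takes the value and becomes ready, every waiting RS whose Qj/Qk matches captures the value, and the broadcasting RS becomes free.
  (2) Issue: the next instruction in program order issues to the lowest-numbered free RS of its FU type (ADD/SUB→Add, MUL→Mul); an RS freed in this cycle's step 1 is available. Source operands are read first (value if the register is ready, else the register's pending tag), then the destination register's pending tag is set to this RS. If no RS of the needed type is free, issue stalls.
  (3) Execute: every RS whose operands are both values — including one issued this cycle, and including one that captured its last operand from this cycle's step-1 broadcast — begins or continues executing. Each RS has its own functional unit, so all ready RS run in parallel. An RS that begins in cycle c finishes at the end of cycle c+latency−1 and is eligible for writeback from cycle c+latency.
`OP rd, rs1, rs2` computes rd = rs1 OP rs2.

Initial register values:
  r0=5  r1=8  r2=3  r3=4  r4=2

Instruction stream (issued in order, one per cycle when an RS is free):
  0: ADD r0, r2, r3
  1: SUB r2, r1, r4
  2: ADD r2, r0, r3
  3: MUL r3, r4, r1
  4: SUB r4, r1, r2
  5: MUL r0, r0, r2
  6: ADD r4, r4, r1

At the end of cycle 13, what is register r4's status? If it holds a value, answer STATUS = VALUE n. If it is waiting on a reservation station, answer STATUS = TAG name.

STATUS = VALUE 5

cycle 1: issue ADD r0<-Add1 // r0:Add1,r1:8,r2:3,r3:4,r4:2
cycle 2: issue SUB r2<-Add2 // r0:Add1,r1:8,r2:Add2,r3:4,r4:2
cycle 3: issue ADD r2<-Add3 // r0:Add1,r1:8,r2:Add3,r3:4,r4:2
cycle 4: CDB Add1=7; issue MUL r3<-Mul1 // r0:7,r1:8,r2:Add3,r3:Mul1,r4:2
cycle 5: CDB Add2=6; issue SUB r4<-Add1 // r0:7,r1:8,r2:Add3,r3:Mul1,r4:Add1
cycle 6: issue MUL r0<-Mul2 // r0:Mul2,r1:8,r2:Add3,r3:Mul1,r4:Add1
cycle 7: CDB Add3=11; issue ADD r4<-Add2 // r0:Mul2,r1:8,r2:11,r3:Mul1,r4:Add2
cycle 8: - // r0:Mul2,r1:8,r2:11,r3:Mul1,r4:Add2
cycle 9: CDB Mul1=16 // r0:Mul2,r1:8,r2:11,r3:16,r4:Add2
cycle 10: CDB Add1=-3 // r0:Mul2,r1:8,r2:11,r3:16,r4:Add2
cycle 11: - // r0:Mul2,r1:8,r2:11,r3:16,r4:Add2
cycle 12: CDB Mul2=77 // r0:77,r1:8,r2:11,r3:16,r4:Add2
cycle 13: CDB Add2=5 // r0:77,r1:8,r2:11,r3:16,r4:5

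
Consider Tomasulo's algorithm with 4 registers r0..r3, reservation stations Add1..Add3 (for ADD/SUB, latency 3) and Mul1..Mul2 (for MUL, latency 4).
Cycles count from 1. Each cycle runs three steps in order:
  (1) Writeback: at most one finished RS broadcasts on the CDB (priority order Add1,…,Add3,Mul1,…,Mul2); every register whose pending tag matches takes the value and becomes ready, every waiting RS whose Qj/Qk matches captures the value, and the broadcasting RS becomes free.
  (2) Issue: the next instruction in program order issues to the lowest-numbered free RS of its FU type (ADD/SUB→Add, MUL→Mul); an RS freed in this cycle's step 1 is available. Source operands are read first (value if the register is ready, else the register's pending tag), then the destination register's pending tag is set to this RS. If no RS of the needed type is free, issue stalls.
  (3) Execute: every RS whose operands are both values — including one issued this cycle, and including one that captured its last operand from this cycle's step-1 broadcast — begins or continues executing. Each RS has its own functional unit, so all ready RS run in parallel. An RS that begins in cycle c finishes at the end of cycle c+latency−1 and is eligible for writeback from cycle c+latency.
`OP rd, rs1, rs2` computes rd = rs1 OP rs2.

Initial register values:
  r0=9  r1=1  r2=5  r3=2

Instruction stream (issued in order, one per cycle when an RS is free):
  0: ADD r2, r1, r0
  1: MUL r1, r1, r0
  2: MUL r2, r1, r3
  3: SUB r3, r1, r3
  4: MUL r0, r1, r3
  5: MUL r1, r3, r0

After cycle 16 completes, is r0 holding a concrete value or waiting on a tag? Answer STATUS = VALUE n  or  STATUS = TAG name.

STATUS = VALUE 63

  c1: issue ADD r2<-Add1  regs: r0:9,r1:1,r2:Add1,r3:2
  c2: issue MUL r1<-Mul1  regs: r0:9,r1:Mul1,r2:Add1,r3:2
  c3: issue MUL r2<-Mul2  regs: r0:9,r1:Mul1,r2:Mul2,r3:2
  c4: CDB Add1=10; issue SUB r3<-Add1  regs: r0:9,r1:Mul1,r2:Mul2,r3:Add1
  c5: stall  regs: r0:9,r1:Mul1,r2:Mul2,r3:Add1
  c6: CDB Mul1=9; issue MUL r0<-Mul1  regs: r0:Mul1,r1:9,r2:Mul2,r3:Add1
  c7: stall  regs: r0:Mul1,r1:9,r2:Mul2,r3:Add1
  c8: stall  regs: r0:Mul1,r1:9,r2:Mul2,r3:Add1
  c9: CDB Add1=7; stall  regs: r0:Mul1,r1:9,r2:Mul2,r3:7
  c10: CDB Mul2=18; issue MUL r1<-Mul2  regs: r0:Mul1,r1:Mul2,r2:18,r3:7
  c11: -  regs: r0:Mul1,r1:Mul2,r2:18,r3:7
  c12: -  regs: r0:Mul1,r1:Mul2,r2:18,r3:7
  c13: CDB Mul1=63  regs: r0:63,r1:Mul2,r2:18,r3:7
  c14: -  regs: r0:63,r1:Mul2,r2:18,r3:7
  c15: -  regs: r0:63,r1:Mul2,r2:18,r3:7
  c16: -  regs: r0:63,r1:Mul2,r2:18,r3:7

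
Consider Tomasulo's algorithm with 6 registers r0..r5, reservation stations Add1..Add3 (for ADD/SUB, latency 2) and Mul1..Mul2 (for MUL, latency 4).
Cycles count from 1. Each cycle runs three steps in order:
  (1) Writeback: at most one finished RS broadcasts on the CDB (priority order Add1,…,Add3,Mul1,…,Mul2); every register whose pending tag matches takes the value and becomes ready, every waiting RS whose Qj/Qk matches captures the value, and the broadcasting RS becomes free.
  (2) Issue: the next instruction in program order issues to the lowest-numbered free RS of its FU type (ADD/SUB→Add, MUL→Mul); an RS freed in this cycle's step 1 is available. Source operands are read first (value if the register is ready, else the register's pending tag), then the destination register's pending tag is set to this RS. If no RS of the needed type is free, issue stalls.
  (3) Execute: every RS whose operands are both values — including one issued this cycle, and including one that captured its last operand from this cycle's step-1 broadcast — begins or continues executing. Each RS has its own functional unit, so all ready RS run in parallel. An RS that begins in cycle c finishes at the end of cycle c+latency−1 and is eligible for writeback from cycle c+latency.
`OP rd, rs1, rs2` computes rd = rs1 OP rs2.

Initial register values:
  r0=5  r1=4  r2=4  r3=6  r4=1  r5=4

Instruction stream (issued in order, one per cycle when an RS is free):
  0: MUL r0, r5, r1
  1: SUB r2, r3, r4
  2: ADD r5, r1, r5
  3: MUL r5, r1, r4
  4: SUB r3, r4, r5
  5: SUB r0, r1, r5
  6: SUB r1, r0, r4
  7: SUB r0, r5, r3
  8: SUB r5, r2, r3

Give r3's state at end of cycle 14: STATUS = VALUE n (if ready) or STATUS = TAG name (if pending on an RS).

c1: issue MUL r0<-Mul1 | r0:Mul1,r1:4,r2:4,r3:6,r4:1,r5:4
c2: issue SUB r2<-Add1 | r0:Mul1,r1:4,r2:Add1,r3:6,r4:1,r5:4
c3: issue ADD r5<-Add2 | r0:Mul1,r1:4,r2:Add1,r3:6,r4:1,r5:Add2
c4: CDB Add1=5; issue MUL r5<-Mul2 | r0:Mul1,r1:4,r2:5,r3:6,r4:1,r5:Mul2
c5: CDB Add2=8; issue SUB r3<-Add1 | r0:Mul1,r1:4,r2:5,r3:Add1,r4:1,r5:Mul2
c6: CDB Mul1=16; issue SUB r0<-Add2 | r0:Add2,r1:4,r2:5,r3:Add1,r4:1,r5:Mul2
c7: issue SUB r1<-Add3 | r0:Add2,r1:Add3,r2:5,r3:Add1,r4:1,r5:Mul2
c8: CDB Mul2=4; stall | r0:Add2,r1:Add3,r2:5,r3:Add1,r4:1,r5:4
c9: stall | r0:Add2,r1:Add3,r2:5,r3:Add1,r4:1,r5:4
c10: CDB Add1=-3; issue SUB r0<-Add1 | r0:Add1,r1:Add3,r2:5,r3:-3,r4:1,r5:4
c11: CDB Add2=0; issue SUB r5<-Add2 | r0:Add1,r1:Add3,r2:5,r3:-3,r4:1,r5:Add2
c12: CDB Add1=7 | r0:7,r1:Add3,r2:5,r3:-3,r4:1,r5:Add2
c13: CDB Add2=8 | r0:7,r1:Add3,r2:5,r3:-3,r4:1,r5:8
c14: CDB Add3=-1 | r0:7,r1:-1,r2:5,r3:-3,r4:1,r5:8

STATUS = VALUE -3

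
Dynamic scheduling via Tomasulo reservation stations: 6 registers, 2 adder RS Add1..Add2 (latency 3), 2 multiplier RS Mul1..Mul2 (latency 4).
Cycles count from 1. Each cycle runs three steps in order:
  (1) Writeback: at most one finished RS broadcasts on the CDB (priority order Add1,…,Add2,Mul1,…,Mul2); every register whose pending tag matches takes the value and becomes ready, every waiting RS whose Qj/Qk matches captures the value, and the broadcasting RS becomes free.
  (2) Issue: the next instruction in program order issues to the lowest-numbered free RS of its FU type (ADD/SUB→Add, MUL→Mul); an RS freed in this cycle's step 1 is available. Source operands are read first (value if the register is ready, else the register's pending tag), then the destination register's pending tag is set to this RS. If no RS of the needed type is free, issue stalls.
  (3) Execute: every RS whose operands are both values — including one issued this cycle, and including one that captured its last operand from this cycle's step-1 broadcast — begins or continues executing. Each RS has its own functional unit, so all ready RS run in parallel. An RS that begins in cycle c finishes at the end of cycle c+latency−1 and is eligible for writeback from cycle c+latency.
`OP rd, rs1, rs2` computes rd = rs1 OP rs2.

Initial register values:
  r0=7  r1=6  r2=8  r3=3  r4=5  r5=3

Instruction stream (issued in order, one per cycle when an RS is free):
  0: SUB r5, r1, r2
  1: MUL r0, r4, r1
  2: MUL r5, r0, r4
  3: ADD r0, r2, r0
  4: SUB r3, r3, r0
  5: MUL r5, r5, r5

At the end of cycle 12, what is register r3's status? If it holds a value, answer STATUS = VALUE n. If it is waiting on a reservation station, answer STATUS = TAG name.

cycle 1: issue SUB r5<-Add1 // r0:7,r1:6,r2:8,r3:3,r4:5,r5:Add1
cycle 2: issue MUL r0<-Mul1 // r0:Mul1,r1:6,r2:8,r3:3,r4:5,r5:Add1
cycle 3: issue MUL r5<-Mul2 // r0:Mul1,r1:6,r2:8,r3:3,r4:5,r5:Mul2
cycle 4: CDB Add1=-2; issue ADD r0<-Add1 // r0:Add1,r1:6,r2:8,r3:3,r4:5,r5:Mul2
cycle 5: issue SUB r3<-Add2 // r0:Add1,r1:6,r2:8,r3:Add2,r4:5,r5:Mul2
cycle 6: CDB Mul1=30; issue MUL r5<-Mul1 // r0:Add1,r1:6,r2:8,r3:Add2,r4:5,r5:Mul1
cycle 7: - // r0:Add1,r1:6,r2:8,r3:Add2,r4:5,r5:Mul1
cycle 8: - // r0:Add1,r1:6,r2:8,r3:Add2,r4:5,r5:Mul1
cycle 9: CDB Add1=38 // r0:38,r1:6,r2:8,r3:Add2,r4:5,r5:Mul1
cycle 10: CDB Mul2=150 // r0:38,r1:6,r2:8,r3:Add2,r4:5,r5:Mul1
cycle 11: - // r0:38,r1:6,r2:8,r3:Add2,r4:5,r5:Mul1
cycle 12: CDB Add2=-35 // r0:38,r1:6,r2:8,r3:-35,r4:5,r5:Mul1

STATUS = VALUE -35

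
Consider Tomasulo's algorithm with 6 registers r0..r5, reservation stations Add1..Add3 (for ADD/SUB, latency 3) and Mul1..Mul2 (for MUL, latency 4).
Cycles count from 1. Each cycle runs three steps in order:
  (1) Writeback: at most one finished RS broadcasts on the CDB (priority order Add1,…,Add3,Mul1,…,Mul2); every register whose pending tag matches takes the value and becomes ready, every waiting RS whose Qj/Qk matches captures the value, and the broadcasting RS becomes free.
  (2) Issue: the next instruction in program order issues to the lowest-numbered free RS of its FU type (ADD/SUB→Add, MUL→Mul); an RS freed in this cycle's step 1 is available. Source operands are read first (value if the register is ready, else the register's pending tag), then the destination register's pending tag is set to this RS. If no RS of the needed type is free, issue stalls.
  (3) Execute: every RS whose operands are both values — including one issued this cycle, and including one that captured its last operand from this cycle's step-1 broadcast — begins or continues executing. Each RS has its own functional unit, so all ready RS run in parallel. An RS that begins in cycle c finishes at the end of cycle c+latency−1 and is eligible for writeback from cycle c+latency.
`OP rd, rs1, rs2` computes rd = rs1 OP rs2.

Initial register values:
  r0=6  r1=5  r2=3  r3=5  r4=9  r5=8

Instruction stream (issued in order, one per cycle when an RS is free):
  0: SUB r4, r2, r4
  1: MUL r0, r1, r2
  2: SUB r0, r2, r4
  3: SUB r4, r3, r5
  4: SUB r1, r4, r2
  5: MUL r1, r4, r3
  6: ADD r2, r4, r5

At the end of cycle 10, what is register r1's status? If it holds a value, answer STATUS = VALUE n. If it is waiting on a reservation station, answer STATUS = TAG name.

STATUS = TAG Mul1

c1: issue SUB r4<-Add1 | r0:6,r1:5,r2:3,r3:5,r4:Add1,r5:8
c2: issue MUL r0<-Mul1 | r0:Mul1,r1:5,r2:3,r3:5,r4:Add1,r5:8
c3: issue SUB r0<-Add2 | r0:Add2,r1:5,r2:3,r3:5,r4:Add1,r5:8
c4: CDB Add1=-6; issue SUB r4<-Add1 | r0:Add2,r1:5,r2:3,r3:5,r4:Add1,r5:8
c5: issue SUB r1<-Add3 | r0:Add2,r1:Add3,r2:3,r3:5,r4:Add1,r5:8
c6: CDB Mul1=15; issue MUL r1<-Mul1 | r0:Add2,r1:Mul1,r2:3,r3:5,r4:Add1,r5:8
c7: CDB Add1=-3; issue ADD r2<-Add1 | r0:Add2,r1:Mul1,r2:Add1,r3:5,r4:-3,r5:8
c8: CDB Add2=9 | r0:9,r1:Mul1,r2:Add1,r3:5,r4:-3,r5:8
c9: - | r0:9,r1:Mul1,r2:Add1,r3:5,r4:-3,r5:8
c10: CDB Add1=5 | r0:9,r1:Mul1,r2:5,r3:5,r4:-3,r5:8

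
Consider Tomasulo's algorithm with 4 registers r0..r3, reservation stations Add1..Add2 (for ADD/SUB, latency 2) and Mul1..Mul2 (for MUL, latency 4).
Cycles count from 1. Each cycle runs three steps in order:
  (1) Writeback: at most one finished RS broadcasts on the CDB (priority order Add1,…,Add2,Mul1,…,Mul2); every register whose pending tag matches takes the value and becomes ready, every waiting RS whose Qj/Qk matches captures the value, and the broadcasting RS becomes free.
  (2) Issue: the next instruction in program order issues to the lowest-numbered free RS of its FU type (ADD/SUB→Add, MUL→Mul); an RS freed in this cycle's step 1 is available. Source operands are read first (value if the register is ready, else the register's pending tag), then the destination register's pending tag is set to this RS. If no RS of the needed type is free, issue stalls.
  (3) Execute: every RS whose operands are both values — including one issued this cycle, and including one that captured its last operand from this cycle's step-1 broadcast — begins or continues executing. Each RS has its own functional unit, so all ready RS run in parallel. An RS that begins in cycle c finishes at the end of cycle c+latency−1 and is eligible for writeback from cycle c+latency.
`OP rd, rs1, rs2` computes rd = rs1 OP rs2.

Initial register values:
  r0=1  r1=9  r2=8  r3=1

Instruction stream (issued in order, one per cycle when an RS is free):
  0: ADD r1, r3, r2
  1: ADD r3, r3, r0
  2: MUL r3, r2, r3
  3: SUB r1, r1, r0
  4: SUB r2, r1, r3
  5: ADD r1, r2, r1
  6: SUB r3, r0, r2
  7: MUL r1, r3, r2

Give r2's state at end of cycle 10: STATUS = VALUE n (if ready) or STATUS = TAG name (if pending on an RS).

STATUS = VALUE -8

c1: issue ADD r1<-Add1 | r0:1,r1:Add1,r2:8,r3:1
c2: issue ADD r3<-Add2 | r0:1,r1:Add1,r2:8,r3:Add2
c3: CDB Add1=9; issue MUL r3<-Mul1 | r0:1,r1:9,r2:8,r3:Mul1
c4: CDB Add2=2; issue SUB r1<-Add1 | r0:1,r1:Add1,r2:8,r3:Mul1
c5: issue SUB r2<-Add2 | r0:1,r1:Add1,r2:Add2,r3:Mul1
c6: CDB Add1=8; issue ADD r1<-Add1 | r0:1,r1:Add1,r2:Add2,r3:Mul1
c7: stall | r0:1,r1:Add1,r2:Add2,r3:Mul1
c8: CDB Mul1=16; stall | r0:1,r1:Add1,r2:Add2,r3:16
c9: stall | r0:1,r1:Add1,r2:Add2,r3:16
c10: CDB Add2=-8; issue SUB r3<-Add2 | r0:1,r1:Add1,r2:-8,r3:Add2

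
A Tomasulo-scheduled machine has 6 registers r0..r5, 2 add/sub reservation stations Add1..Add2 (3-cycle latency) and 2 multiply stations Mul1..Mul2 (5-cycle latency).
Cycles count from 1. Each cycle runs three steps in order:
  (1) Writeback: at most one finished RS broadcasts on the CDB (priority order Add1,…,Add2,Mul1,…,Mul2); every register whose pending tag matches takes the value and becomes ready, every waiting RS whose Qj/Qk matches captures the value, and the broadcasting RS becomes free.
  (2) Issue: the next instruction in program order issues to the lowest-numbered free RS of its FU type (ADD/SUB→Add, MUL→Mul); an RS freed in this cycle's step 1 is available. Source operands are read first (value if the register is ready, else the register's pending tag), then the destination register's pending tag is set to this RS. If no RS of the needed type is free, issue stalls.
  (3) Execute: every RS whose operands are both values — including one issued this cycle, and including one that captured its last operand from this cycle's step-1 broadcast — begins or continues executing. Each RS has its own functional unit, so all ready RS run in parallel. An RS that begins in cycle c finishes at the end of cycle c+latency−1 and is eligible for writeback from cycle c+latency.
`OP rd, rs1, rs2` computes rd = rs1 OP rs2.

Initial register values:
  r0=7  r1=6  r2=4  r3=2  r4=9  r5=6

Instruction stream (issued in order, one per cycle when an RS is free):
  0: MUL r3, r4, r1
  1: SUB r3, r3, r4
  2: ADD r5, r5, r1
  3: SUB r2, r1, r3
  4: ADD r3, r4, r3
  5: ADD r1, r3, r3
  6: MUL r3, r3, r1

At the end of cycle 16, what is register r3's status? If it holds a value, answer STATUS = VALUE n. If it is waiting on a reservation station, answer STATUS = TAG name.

c1: issue MUL r3<-Mul1 | r0:7,r1:6,r2:4,r3:Mul1,r4:9,r5:6
c2: issue SUB r3<-Add1 | r0:7,r1:6,r2:4,r3:Add1,r4:9,r5:6
c3: issue ADD r5<-Add2 | r0:7,r1:6,r2:4,r3:Add1,r4:9,r5:Add2
c4: stall | r0:7,r1:6,r2:4,r3:Add1,r4:9,r5:Add2
c5: stall | r0:7,r1:6,r2:4,r3:Add1,r4:9,r5:Add2
c6: CDB Add2=12; issue SUB r2<-Add2 | r0:7,r1:6,r2:Add2,r3:Add1,r4:9,r5:12
c7: CDB Mul1=54; stall | r0:7,r1:6,r2:Add2,r3:Add1,r4:9,r5:12
c8: stall | r0:7,r1:6,r2:Add2,r3:Add1,r4:9,r5:12
c9: stall | r0:7,r1:6,r2:Add2,r3:Add1,r4:9,r5:12
c10: CDB Add1=45; issue ADD r3<-Add1 | r0:7,r1:6,r2:Add2,r3:Add1,r4:9,r5:12
c11: stall | r0:7,r1:6,r2:Add2,r3:Add1,r4:9,r5:12
c12: stall | r0:7,r1:6,r2:Add2,r3:Add1,r4:9,r5:12
c13: CDB Add1=54; issue ADD r1<-Add1 | r0:7,r1:Add1,r2:Add2,r3:54,r4:9,r5:12
c14: CDB Add2=-39; issue MUL r3<-Mul1 | r0:7,r1:Add1,r2:-39,r3:Mul1,r4:9,r5:12
c15: - | r0:7,r1:Add1,r2:-39,r3:Mul1,r4:9,r5:12
c16: CDB Add1=108 | r0:7,r1:108,r2:-39,r3:Mul1,r4:9,r5:12

STATUS = TAG Mul1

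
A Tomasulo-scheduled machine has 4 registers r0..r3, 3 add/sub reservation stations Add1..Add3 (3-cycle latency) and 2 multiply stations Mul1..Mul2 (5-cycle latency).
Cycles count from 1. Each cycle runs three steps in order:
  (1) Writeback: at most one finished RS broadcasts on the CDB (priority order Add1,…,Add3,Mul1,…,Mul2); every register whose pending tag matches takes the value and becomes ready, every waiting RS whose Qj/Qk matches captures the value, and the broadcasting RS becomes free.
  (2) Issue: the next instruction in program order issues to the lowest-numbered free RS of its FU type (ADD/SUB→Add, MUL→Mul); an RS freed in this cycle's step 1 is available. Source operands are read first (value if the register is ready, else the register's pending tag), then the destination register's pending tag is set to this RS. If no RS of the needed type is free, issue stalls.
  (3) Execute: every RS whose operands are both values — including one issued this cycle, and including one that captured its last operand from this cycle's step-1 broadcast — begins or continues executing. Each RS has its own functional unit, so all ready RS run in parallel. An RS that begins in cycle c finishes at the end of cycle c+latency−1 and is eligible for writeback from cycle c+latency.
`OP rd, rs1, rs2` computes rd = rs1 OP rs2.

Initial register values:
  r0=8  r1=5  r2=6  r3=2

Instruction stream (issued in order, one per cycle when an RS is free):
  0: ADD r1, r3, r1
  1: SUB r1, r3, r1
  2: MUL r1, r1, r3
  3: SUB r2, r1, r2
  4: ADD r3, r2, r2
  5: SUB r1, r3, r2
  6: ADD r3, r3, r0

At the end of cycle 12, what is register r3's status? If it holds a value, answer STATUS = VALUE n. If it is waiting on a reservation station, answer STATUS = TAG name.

STATUS = TAG Add3

cycle 1: issue ADD r1<-Add1 // r0:8,r1:Add1,r2:6,r3:2
cycle 2: issue SUB r1<-Add2 // r0:8,r1:Add2,r2:6,r3:2
cycle 3: issue MUL r1<-Mul1 // r0:8,r1:Mul1,r2:6,r3:2
cycle 4: CDB Add1=7; issue SUB r2<-Add1 // r0:8,r1:Mul1,r2:Add1,r3:2
cycle 5: issue ADD r3<-Add3 // r0:8,r1:Mul1,r2:Add1,r3:Add3
cycle 6: stall // r0:8,r1:Mul1,r2:Add1,r3:Add3
cycle 7: CDB Add2=-5; issue SUB r1<-Add2 // r0:8,r1:Add2,r2:Add1,r3:Add3
cycle 8: stall // r0:8,r1:Add2,r2:Add1,r3:Add3
cycle 9: stall // r0:8,r1:Add2,r2:Add1,r3:Add3
cycle 10: stall // r0:8,r1:Add2,r2:Add1,r3:Add3
cycle 11: stall // r0:8,r1:Add2,r2:Add1,r3:Add3
cycle 12: CDB Mul1=-10; stall // r0:8,r1:Add2,r2:Add1,r3:Add3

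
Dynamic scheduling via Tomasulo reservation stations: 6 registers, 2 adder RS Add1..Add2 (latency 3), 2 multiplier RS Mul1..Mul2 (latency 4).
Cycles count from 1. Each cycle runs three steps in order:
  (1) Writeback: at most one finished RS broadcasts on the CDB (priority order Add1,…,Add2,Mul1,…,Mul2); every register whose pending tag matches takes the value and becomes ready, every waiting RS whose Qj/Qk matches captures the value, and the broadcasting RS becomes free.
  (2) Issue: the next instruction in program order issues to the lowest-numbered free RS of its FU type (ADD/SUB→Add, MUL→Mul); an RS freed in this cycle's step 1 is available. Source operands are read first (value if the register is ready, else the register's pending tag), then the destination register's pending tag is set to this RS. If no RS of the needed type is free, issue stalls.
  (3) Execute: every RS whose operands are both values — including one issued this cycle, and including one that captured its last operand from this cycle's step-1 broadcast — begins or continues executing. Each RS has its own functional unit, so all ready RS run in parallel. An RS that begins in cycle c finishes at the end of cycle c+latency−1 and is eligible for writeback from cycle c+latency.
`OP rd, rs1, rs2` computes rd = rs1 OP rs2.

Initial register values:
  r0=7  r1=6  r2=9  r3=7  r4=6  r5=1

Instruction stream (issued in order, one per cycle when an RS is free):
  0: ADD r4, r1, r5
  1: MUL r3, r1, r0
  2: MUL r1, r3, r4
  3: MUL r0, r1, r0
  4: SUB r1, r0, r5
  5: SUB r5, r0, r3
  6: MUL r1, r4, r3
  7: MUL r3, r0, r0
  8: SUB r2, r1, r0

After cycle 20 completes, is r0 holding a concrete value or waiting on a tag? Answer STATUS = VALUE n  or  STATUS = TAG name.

cycle 1: issue ADD r4<-Add1 // r0:7,r1:6,r2:9,r3:7,r4:Add1,r5:1
cycle 2: issue MUL r3<-Mul1 // r0:7,r1:6,r2:9,r3:Mul1,r4:Add1,r5:1
cycle 3: issue MUL r1<-Mul2 // r0:7,r1:Mul2,r2:9,r3:Mul1,r4:Add1,r5:1
cycle 4: CDB Add1=7; stall // r0:7,r1:Mul2,r2:9,r3:Mul1,r4:7,r5:1
cycle 5: stall // r0:7,r1:Mul2,r2:9,r3:Mul1,r4:7,r5:1
cycle 6: CDB Mul1=42; issue MUL r0<-Mul1 // r0:Mul1,r1:Mul2,r2:9,r3:42,r4:7,r5:1
cycle 7: issue SUB r1<-Add1 // r0:Mul1,r1:Add1,r2:9,r3:42,r4:7,r5:1
cycle 8: issue SUB r5<-Add2 // r0:Mul1,r1:Add1,r2:9,r3:42,r4:7,r5:Add2
cycle 9: stall // r0:Mul1,r1:Add1,r2:9,r3:42,r4:7,r5:Add2
cycle 10: CDB Mul2=294; issue MUL r1<-Mul2 // r0:Mul1,r1:Mul2,r2:9,r3:42,r4:7,r5:Add2
cycle 11: stall // r0:Mul1,r1:Mul2,r2:9,r3:42,r4:7,r5:Add2
cycle 12: stall // r0:Mul1,r1:Mul2,r2:9,r3:42,r4:7,r5:Add2
cycle 13: stall // r0:Mul1,r1:Mul2,r2:9,r3:42,r4:7,r5:Add2
cycle 14: CDB Mul1=2058; issue MUL r3<-Mul1 // r0:2058,r1:Mul2,r2:9,r3:Mul1,r4:7,r5:Add2
cycle 15: CDB Mul2=294; stall // r0:2058,r1:294,r2:9,r3:Mul1,r4:7,r5:Add2
cycle 16: stall // r0:2058,r1:294,r2:9,r3:Mul1,r4:7,r5:Add2
cycle 17: CDB Add1=2057; issue SUB r2<-Add1 // r0:2058,r1:294,r2:Add1,r3:Mul1,r4:7,r5:Add2
cycle 18: CDB Add2=2016 // r0:2058,r1:294,r2:Add1,r3:Mul1,r4:7,r5:2016
cycle 19: CDB Mul1=4235364 // r0:2058,r1:294,r2:Add1,r3:4235364,r4:7,r5:2016
cycle 20: CDB Add1=-1764 // r0:2058,r1:294,r2:-1764,r3:4235364,r4:7,r5:2016

STATUS = VALUE 2058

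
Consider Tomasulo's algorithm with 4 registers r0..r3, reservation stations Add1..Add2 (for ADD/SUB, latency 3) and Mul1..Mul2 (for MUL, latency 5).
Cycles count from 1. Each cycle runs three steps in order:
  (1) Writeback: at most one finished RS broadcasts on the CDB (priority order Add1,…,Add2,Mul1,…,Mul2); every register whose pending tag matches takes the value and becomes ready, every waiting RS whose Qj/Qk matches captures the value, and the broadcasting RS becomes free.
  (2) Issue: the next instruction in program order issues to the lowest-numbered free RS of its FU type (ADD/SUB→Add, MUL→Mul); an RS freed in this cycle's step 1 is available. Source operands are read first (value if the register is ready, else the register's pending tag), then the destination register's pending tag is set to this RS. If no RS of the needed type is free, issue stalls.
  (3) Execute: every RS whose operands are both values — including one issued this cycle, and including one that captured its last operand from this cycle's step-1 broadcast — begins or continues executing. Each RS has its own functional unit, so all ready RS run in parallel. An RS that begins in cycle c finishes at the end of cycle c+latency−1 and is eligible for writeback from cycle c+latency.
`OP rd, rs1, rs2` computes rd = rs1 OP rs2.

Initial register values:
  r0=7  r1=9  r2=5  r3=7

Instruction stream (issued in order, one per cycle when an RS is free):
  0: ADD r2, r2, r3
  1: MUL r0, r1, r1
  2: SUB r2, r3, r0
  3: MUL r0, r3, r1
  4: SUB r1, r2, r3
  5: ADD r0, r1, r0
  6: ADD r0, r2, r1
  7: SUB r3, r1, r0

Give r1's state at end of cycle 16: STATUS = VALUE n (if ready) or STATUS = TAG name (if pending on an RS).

STATUS = VALUE -81

cycle 1: issue ADD r2<-Add1 // r0:7,r1:9,r2:Add1,r3:7
cycle 2: issue MUL r0<-Mul1 // r0:Mul1,r1:9,r2:Add1,r3:7
cycle 3: issue SUB r2<-Add2 // r0:Mul1,r1:9,r2:Add2,r3:7
cycle 4: CDB Add1=12; issue MUL r0<-Mul2 // r0:Mul2,r1:9,r2:Add2,r3:7
cycle 5: issue SUB r1<-Add1 // r0:Mul2,r1:Add1,r2:Add2,r3:7
cycle 6: stall // r0:Mul2,r1:Add1,r2:Add2,r3:7
cycle 7: CDB Mul1=81; stall // r0:Mul2,r1:Add1,r2:Add2,r3:7
cycle 8: stall // r0:Mul2,r1:Add1,r2:Add2,r3:7
cycle 9: CDB Mul2=63; stall // r0:63,r1:Add1,r2:Add2,r3:7
cycle 10: CDB Add2=-74; issue ADD r0<-Add2 // r0:Add2,r1:Add1,r2:-74,r3:7
cycle 11: stall // r0:Add2,r1:Add1,r2:-74,r3:7
cycle 12: stall // r0:Add2,r1:Add1,r2:-74,r3:7
cycle 13: CDB Add1=-81; issue ADD r0<-Add1 // r0:Add1,r1:-81,r2:-74,r3:7
cycle 14: stall // r0:Add1,r1:-81,r2:-74,r3:7
cycle 15: stall // r0:Add1,r1:-81,r2:-74,r3:7
cycle 16: CDB Add1=-155; issue SUB r3<-Add1 // r0:-155,r1:-81,r2:-74,r3:Add1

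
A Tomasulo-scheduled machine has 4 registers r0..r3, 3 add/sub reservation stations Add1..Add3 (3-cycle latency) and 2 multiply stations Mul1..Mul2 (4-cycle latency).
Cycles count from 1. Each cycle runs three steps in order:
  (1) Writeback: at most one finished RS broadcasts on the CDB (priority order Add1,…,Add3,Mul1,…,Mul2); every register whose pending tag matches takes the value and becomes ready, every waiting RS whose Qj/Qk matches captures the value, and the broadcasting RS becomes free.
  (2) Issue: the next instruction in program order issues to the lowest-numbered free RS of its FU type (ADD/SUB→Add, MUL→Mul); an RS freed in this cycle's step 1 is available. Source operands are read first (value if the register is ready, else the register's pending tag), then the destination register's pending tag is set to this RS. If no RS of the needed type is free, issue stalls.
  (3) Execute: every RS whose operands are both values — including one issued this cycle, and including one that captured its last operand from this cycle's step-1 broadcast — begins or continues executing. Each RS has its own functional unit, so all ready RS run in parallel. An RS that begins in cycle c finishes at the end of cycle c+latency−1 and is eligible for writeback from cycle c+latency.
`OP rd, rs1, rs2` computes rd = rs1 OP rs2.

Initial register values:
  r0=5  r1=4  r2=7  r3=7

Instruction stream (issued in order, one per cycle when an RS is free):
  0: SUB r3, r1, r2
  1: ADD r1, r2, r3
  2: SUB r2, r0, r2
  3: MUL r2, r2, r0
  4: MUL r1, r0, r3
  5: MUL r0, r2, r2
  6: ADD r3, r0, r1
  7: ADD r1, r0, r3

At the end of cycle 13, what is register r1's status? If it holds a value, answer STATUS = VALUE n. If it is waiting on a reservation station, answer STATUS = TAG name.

STATUS = TAG Add2

cycle 1: issue SUB r3<-Add1 // r0:5,r1:4,r2:7,r3:Add1
cycle 2: issue ADD r1<-Add2 // r0:5,r1:Add2,r2:7,r3:Add1
cycle 3: issue SUB r2<-Add3 // r0:5,r1:Add2,r2:Add3,r3:Add1
cycle 4: CDB Add1=-3; issue MUL r2<-Mul1 // r0:5,r1:Add2,r2:Mul1,r3:-3
cycle 5: issue MUL r1<-Mul2 // r0:5,r1:Mul2,r2:Mul1,r3:-3
cycle 6: CDB Add3=-2; stall // r0:5,r1:Mul2,r2:Mul1,r3:-3
cycle 7: CDB Add2=4; stall // r0:5,r1:Mul2,r2:Mul1,r3:-3
cycle 8: stall // r0:5,r1:Mul2,r2:Mul1,r3:-3
cycle 9: CDB Mul2=-15; issue MUL r0<-Mul2 // r0:Mul2,r1:-15,r2:Mul1,r3:-3
cycle 10: CDB Mul1=-10; issue ADD r3<-Add1 // r0:Mul2,r1:-15,r2:-10,r3:Add1
cycle 11: issue ADD r1<-Add2 // r0:Mul2,r1:Add2,r2:-10,r3:Add1
cycle 12: - // r0:Mul2,r1:Add2,r2:-10,r3:Add1
cycle 13: - // r0:Mul2,r1:Add2,r2:-10,r3:Add1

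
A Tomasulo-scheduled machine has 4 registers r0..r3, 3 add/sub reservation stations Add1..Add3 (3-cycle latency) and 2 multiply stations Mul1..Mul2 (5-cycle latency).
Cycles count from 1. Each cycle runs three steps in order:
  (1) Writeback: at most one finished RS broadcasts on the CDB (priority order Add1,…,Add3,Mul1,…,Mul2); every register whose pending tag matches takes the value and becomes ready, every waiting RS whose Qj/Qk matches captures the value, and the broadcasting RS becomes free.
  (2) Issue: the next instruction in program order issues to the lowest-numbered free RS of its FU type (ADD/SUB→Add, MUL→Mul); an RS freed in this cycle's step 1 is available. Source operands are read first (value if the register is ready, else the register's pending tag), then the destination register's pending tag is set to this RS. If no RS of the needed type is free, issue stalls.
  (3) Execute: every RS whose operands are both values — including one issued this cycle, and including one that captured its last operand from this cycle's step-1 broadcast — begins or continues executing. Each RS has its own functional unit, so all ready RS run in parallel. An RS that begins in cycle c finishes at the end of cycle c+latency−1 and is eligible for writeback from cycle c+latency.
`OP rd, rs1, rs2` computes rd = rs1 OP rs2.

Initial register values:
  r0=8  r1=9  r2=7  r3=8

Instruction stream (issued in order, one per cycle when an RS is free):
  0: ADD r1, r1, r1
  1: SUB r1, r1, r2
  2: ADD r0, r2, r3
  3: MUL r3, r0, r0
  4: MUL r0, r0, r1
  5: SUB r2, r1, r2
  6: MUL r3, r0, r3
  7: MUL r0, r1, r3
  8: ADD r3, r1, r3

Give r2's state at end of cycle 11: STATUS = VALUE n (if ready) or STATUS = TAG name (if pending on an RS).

cycle 1: issue ADD r1<-Add1 // r0:8,r1:Add1,r2:7,r3:8
cycle 2: issue SUB r1<-Add2 // r0:8,r1:Add2,r2:7,r3:8
cycle 3: issue ADD r0<-Add3 // r0:Add3,r1:Add2,r2:7,r3:8
cycle 4: CDB Add1=18; issue MUL r3<-Mul1 // r0:Add3,r1:Add2,r2:7,r3:Mul1
cycle 5: issue MUL r0<-Mul2 // r0:Mul2,r1:Add2,r2:7,r3:Mul1
cycle 6: CDB Add3=15; issue SUB r2<-Add1 // r0:Mul2,r1:Add2,r2:Add1,r3:Mul1
cycle 7: CDB Add2=11; stall // r0:Mul2,r1:11,r2:Add1,r3:Mul1
cycle 8: stall // r0:Mul2,r1:11,r2:Add1,r3:Mul1
cycle 9: stall // r0:Mul2,r1:11,r2:Add1,r3:Mul1
cycle 10: CDB Add1=4; stall // r0:Mul2,r1:11,r2:4,r3:Mul1
cycle 11: CDB Mul1=225; issue MUL r3<-Mul1 // r0:Mul2,r1:11,r2:4,r3:Mul1

STATUS = VALUE 4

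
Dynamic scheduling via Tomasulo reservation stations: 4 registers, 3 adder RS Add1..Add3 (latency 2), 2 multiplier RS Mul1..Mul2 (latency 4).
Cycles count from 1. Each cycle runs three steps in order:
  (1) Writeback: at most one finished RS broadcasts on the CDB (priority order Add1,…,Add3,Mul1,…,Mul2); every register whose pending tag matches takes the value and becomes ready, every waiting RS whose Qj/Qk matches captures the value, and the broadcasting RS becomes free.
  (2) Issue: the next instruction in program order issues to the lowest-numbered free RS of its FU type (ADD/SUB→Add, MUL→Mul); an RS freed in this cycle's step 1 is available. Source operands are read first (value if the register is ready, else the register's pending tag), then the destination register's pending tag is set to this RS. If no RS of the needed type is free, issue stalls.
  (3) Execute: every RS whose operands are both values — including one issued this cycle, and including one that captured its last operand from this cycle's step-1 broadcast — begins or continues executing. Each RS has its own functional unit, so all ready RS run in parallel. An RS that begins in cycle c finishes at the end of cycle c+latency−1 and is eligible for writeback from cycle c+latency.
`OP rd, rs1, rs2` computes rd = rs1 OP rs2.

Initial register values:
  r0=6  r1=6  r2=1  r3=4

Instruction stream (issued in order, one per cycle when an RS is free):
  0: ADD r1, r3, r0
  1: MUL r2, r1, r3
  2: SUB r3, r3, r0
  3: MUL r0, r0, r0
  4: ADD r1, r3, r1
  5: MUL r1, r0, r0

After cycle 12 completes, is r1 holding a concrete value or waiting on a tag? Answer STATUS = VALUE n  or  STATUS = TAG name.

STATUS = TAG Mul1

c1: issue ADD r1<-Add1 | r0:6,r1:Add1,r2:1,r3:4
c2: issue MUL r2<-Mul1 | r0:6,r1:Add1,r2:Mul1,r3:4
c3: CDB Add1=10; issue SUB r3<-Add1 | r0:6,r1:10,r2:Mul1,r3:Add1
c4: issue MUL r0<-Mul2 | r0:Mul2,r1:10,r2:Mul1,r3:Add1
c5: CDB Add1=-2; issue ADD r1<-Add1 | r0:Mul2,r1:Add1,r2:Mul1,r3:-2
c6: stall | r0:Mul2,r1:Add1,r2:Mul1,r3:-2
c7: CDB Add1=8; stall | r0:Mul2,r1:8,r2:Mul1,r3:-2
c8: CDB Mul1=40; issue MUL r1<-Mul1 | r0:Mul2,r1:Mul1,r2:40,r3:-2
c9: CDB Mul2=36 | r0:36,r1:Mul1,r2:40,r3:-2
c10: - | r0:36,r1:Mul1,r2:40,r3:-2
c11: - | r0:36,r1:Mul1,r2:40,r3:-2
c12: - | r0:36,r1:Mul1,r2:40,r3:-2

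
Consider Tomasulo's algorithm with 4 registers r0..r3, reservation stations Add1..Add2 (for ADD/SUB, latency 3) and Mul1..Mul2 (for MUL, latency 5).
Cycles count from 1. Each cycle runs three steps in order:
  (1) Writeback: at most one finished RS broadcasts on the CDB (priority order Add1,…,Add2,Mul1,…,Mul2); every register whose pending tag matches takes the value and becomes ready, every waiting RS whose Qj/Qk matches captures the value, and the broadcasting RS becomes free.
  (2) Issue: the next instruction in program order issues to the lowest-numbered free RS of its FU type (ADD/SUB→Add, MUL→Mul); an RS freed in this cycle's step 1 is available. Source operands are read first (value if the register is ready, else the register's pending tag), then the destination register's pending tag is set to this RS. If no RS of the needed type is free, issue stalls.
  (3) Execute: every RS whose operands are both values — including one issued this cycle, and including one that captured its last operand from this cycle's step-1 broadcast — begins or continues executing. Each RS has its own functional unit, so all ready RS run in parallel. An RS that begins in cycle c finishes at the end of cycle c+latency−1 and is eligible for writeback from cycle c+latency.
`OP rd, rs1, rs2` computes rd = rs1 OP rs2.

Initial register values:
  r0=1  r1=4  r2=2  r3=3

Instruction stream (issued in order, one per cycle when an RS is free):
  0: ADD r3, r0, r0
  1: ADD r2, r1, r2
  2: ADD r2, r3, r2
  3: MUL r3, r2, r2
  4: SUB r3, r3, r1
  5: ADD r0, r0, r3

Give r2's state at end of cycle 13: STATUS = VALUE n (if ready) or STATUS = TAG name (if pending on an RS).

STATUS = VALUE 8

  c1: issue ADD r3<-Add1  regs: r0:1,r1:4,r2:2,r3:Add1
  c2: issue ADD r2<-Add2  regs: r0:1,r1:4,r2:Add2,r3:Add1
  c3: stall  regs: r0:1,r1:4,r2:Add2,r3:Add1
  c4: CDB Add1=2; issue ADD r2<-Add1  regs: r0:1,r1:4,r2:Add1,r3:2
  c5: CDB Add2=6; issue MUL r3<-Mul1  regs: r0:1,r1:4,r2:Add1,r3:Mul1
  c6: issue SUB r3<-Add2  regs: r0:1,r1:4,r2:Add1,r3:Add2
  c7: stall  regs: r0:1,r1:4,r2:Add1,r3:Add2
  c8: CDB Add1=8; issue ADD r0<-Add1  regs: r0:Add1,r1:4,r2:8,r3:Add2
  c9: -  regs: r0:Add1,r1:4,r2:8,r3:Add2
  c10: -  regs: r0:Add1,r1:4,r2:8,r3:Add2
  c11: -  regs: r0:Add1,r1:4,r2:8,r3:Add2
  c12: -  regs: r0:Add1,r1:4,r2:8,r3:Add2
  c13: CDB Mul1=64  regs: r0:Add1,r1:4,r2:8,r3:Add2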